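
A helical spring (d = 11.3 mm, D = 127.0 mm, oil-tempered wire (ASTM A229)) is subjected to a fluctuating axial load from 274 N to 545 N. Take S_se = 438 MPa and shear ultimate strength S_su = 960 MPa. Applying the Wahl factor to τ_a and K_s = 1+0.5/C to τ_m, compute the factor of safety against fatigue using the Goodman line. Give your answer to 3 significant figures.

5.62

C = D/d = 127.0/11.3 = 11.2389; K_W = (4C−1)/(4C−4)+0.615/C = 1.1280; K_s = 1+0.5/C = 1.0445
F_a = (F_max−F_min)/2 = 135.5 N; F_m = (F_max+F_min)/2 = 409.5 N
τ_a = K_W·8F_aD/(πd³) = 1.1280 × 30.37 = 34.257 MPa
τ_m = K_s·8F_mD/(πd³) = 1.0445 × 91.783 = 95.866 MPa
Goodman: 1/n_f = τ_a/S_se + τ_m/S_su = 34.257/438 + 95.866/960 = 0.07821 + 0.09986 = 0.17807
n_f = 1/0.17807 = 5.616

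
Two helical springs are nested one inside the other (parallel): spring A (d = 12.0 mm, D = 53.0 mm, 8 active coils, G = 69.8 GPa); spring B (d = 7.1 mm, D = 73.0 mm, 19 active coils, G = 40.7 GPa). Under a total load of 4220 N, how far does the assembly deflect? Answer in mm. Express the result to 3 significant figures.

27.5 mm

k_A = Gd⁴/(8D³N_a) = (69.8×10³)(12.0⁴)/(8·53.0³·8) = 151.91 N/mm
k_B = Gd⁴/(8D³N_a) = (40.7×10³)(7.1⁴)/(8·73.0³·19) = 1.7491 N/mm
Parallel: k_eq = 151.91 + 1.7491 = 153.65 N/mm
δ = F/k_eq = 4220/153.65 = 27.464 mm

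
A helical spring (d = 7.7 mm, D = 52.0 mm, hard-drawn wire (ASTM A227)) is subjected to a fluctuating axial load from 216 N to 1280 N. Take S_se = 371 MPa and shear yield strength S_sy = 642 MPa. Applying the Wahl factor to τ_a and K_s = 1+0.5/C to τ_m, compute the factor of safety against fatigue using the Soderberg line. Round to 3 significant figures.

C = D/d = 52.0/7.7 = 6.7532; K_W = (4C−1)/(4C−4)+0.615/C = 1.2214; K_s = 1+0.5/C = 1.0740
F_a = (F_max−F_min)/2 = 532 N; F_m = (F_max+F_min)/2 = 748 N
τ_a = K_W·8F_aD/(πd³) = 1.2214 × 154.31 = 188.47 MPa
τ_m = K_s·8F_mD/(πd³) = 1.0740 × 216.96 = 233.02 MPa
Soderberg: 1/n_f = τ_a/S_se + τ_m/S_sy = 188.47/371 + 233.02/642 = 0.50802 + 0.36296 = 0.87097
n_f = 1/0.87097 = 1.148

1.15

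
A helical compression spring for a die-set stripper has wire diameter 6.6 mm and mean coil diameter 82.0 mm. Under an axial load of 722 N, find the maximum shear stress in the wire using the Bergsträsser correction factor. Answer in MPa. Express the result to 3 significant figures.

Spring index C = D/d = 82.0/6.6 = 12.4242
K_B = (4C+2)/(4C−3) = 51.697/46.697 = 1.1071
τ₀ = 8FD/(πd³) = 8·722·82.0/(π·6.6³) = 473632/903.2 = 524.4 MPa
τ_max = K·τ₀ = 1.1071 × 524.4 = 580.54 MPa

581 MPa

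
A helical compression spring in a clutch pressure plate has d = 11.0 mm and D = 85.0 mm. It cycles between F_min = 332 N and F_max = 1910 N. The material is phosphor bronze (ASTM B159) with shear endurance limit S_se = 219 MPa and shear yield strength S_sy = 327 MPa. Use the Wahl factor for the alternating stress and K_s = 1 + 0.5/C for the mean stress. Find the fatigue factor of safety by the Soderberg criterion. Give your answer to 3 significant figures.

C = D/d = 85.0/11.0 = 7.7273; K_W = (4C−1)/(4C−4)+0.615/C = 1.1911; K_s = 1+0.5/C = 1.0647
F_a = (F_max−F_min)/2 = 789 N; F_m = (F_max+F_min)/2 = 1121 N
τ_a = K_W·8F_aD/(πd³) = 1.1911 × 128.31 = 152.83 MPa
τ_m = K_s·8F_mD/(πd³) = 1.0647 × 182.3 = 194.1 MPa
Soderberg: 1/n_f = τ_a/S_se + τ_m/S_sy = 152.83/219 + 194.1/327 = 0.69784 + 0.59357 = 1.2914
n_f = 1/1.2914 = 0.7744

0.774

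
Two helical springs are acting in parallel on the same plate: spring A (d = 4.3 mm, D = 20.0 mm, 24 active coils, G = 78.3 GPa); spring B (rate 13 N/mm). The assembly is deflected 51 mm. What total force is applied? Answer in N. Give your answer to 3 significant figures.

1550 N

k_A = Gd⁴/(8D³N_a) = (78.3×10³)(4.3⁴)/(8·20.0³·24) = 17.428 N/mm
Parallel: k_eq = 17.428 + 13 = 30.428 N/mm
F = k_eq·δ = 30.428·51 = 1551.8 N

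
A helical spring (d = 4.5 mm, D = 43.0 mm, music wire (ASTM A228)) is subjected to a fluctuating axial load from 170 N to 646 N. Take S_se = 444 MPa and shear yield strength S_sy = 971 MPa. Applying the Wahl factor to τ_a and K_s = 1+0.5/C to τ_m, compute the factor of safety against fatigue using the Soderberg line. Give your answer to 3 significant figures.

0.785

C = D/d = 43.0/4.5 = 9.5556; K_W = (4C−1)/(4C−4)+0.615/C = 1.1520; K_s = 1+0.5/C = 1.0523
F_a = (F_max−F_min)/2 = 238 N; F_m = (F_max+F_min)/2 = 408 N
τ_a = K_W·8F_aD/(πd³) = 1.1520 × 285.99 = 329.46 MPa
τ_m = K_s·8F_mD/(πd³) = 1.0523 × 490.27 = 515.92 MPa
Soderberg: 1/n_f = τ_a/S_se + τ_m/S_sy = 329.46/444 + 515.92/971 = 0.74204 + 0.53133 = 1.2734
n_f = 1/1.2734 = 0.7853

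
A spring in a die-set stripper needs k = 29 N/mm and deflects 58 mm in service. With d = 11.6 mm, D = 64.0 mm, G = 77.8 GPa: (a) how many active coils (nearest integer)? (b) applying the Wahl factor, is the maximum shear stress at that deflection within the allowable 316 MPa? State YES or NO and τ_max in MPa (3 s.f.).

N_a = Gd⁴/(8D³k) = (77.8×10³)(11.6⁴)/(8·64.0³·29) = 23.16 → N_a = 23
Actual rate k = Gd⁴/(8D³·23) = 29.205 N/mm
Working load F = kδ = 29.205·58 = 1693.9 N
C = 64.0/11.6 = 5.5172; K_W = (4C−1)/(4C−4)+0.615/C = 1.2775
τ_max = K_W·8FD/(πd³) = 1.2775·176.86 = 225.94 MPa
τ_max ≤ 316 MPa → acceptable

(a) 23 coils; (b) YES, τ_max = 226 MPa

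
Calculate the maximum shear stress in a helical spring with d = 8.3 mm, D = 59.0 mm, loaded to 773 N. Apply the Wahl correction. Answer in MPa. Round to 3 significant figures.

Spring index C = D/d = 59.0/8.3 = 7.1084
K_W = (4C−1)/(4C−4) + 0.615/C = 27.434/24.434 + 0.0865 = 1.2093
τ₀ = 8FD/(πd³) = 8·773·59.0/(π·8.3³) = 364856/1796.3 = 203.11 MPa
τ_max = K·τ₀ = 1.2093 × 203.11 = 245.62 MPa

246 MPa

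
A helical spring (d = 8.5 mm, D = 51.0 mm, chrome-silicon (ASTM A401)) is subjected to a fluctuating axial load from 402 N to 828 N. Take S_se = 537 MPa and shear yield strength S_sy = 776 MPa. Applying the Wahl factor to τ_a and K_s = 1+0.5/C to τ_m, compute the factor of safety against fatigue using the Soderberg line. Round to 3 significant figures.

3.49

C = D/d = 51.0/8.5 = 6.0000; K_W = (4C−1)/(4C−4)+0.615/C = 1.2525; K_s = 1+0.5/C = 1.0833
F_a = (F_max−F_min)/2 = 213 N; F_m = (F_max+F_min)/2 = 615 N
τ_a = K_W·8F_aD/(πd³) = 1.2525 × 45.044 = 56.417 MPa
τ_m = K_s·8F_mD/(πd³) = 1.0833 × 130.06 = 140.89 MPa
Soderberg: 1/n_f = τ_a/S_se + τ_m/S_sy = 56.417/537 + 140.89/776 = 0.10506 + 0.18156 = 0.28662
n_f = 1/0.28662 = 3.489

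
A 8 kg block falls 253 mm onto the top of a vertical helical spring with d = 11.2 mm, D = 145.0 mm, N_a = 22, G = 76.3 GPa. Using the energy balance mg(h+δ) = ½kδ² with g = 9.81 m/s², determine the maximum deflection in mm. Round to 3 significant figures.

173 mm

k = Gd⁴/(8D³N_a) = (76.3×10³)(11.2⁴)/(8·145.0³·22) = 2.2376 N/mm
W = mg = 8 × 9.81 = 78.48 N
½kδ² − Wδ − Wh = 0 → δ = (W + √(W² + 2kWh))/k
δ = (78.48 + √(6159.1 + 88856.6))/2.2376 = (78.48 + 308.25)/2.2376 = 172.83 mm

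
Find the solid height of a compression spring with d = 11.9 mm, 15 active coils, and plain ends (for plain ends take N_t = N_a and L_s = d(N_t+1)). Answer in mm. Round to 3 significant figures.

plain ends: N_t = N_a = 15
L_s = d·(N_t+1) = 11.9 × 16 = 190.4 mm

190 mm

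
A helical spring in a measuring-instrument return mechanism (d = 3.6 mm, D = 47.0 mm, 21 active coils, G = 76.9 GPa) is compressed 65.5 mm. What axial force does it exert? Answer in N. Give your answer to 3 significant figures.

k = Gd⁴/(8D³N_a) = (76.9×10³)(3.6⁴)/(8·47.0³·21) = 0.74051 N/mm
F = k·δ = 0.74051 × 65.5 = 48.504 N

48.5 N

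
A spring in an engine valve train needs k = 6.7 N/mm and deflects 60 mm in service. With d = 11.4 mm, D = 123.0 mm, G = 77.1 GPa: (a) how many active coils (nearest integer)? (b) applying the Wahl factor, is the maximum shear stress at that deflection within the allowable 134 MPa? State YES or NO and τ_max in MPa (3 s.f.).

(a) 13 coils; (b) YES, τ_max = 96.8 MPa

N_a = Gd⁴/(8D³k) = (77.1×10³)(11.4⁴)/(8·123.0³·6.7) = 13.06 → N_a = 13
Actual rate k = Gd⁴/(8D³·13) = 6.7286 N/mm
Working load F = kδ = 6.7286·60 = 403.72 N
C = 123.0/11.4 = 10.7895; K_W = (4C−1)/(4C−4)+0.615/C = 1.1336
τ_max = K_W·8FD/(πd³) = 1.1336·85.351 = 96.755 MPa
τ_max ≤ 134 MPa → acceptable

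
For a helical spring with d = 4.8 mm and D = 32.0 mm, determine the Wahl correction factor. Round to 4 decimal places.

C = D/d = 32.0/4.8 = 6.6667
K_W = (4C−1)/(4C−4) + 0.615/C = 25.667/22.667 + 0.0922 = 1.2246

1.2246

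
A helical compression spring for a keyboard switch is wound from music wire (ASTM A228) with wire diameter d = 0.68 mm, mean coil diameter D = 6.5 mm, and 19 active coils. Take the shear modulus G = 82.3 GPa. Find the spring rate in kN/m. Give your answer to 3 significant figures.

0.422 kN/m

k = Gd⁴/(8D³N_a) = (82.3×10³ × 0.68⁴) / (8 × 6.5³ × 19)
  = 17596.9 / 41743 = 0.42155 N/mm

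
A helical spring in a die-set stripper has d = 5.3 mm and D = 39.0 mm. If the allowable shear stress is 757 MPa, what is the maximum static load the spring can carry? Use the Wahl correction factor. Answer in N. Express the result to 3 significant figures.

944 N

C = D/d = 39.0/5.3 = 7.3585
K_W = (4C−1)/(4C−4) + 0.615/C = 28.434/25.434 + 0.0836 = 1.2015
τ_max = K·8FD/(πd³) → F_max = τ_allow·πd³/(8DK)
F_max = 757·π·5.3³/(8·39.0·1.2015) = 3.5406e+05/374.88 = 944.46 N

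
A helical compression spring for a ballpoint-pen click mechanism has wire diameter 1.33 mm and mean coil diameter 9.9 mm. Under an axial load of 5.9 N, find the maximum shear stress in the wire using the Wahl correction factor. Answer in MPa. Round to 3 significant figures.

75.8 MPa

Spring index C = D/d = 9.9/1.33 = 7.4436
K_W = (4C−1)/(4C−4) + 0.615/C = 28.774/25.774 + 0.0826 = 1.1990
τ₀ = 8FD/(πd³) = 8·5.9·9.9/(π·1.33³) = 467.28/7.391 = 63.223 MPa
τ_max = K·τ₀ = 1.1990 × 63.223 = 75.805 MPa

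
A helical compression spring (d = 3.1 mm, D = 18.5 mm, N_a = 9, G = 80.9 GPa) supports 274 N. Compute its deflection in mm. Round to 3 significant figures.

k = Gd⁴/(8D³N_a) = (80.9×10³)(3.1⁴)/(8·18.5³·9) = 16.389 N/mm
δ = F/k = 274 / 16.389 = 16.719 mm

16.7 mm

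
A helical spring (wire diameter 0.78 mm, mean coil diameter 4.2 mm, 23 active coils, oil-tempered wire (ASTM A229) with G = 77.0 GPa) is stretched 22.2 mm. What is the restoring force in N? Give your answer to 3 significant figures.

46.4 N

k = Gd⁴/(8D³N_a) = (77.0×10³)(0.78⁴)/(8·4.2³·23) = 2.0908 N/mm
F = k·δ = 2.0908 × 22.2 = 46.415 N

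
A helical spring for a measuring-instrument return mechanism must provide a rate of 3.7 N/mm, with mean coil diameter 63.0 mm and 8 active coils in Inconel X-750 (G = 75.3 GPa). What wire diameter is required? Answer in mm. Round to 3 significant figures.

d = (8D³N_a·k / G)^(1/4) = (8·63.0³·8·3.7 / (75.3×10³))^0.25
  = (786.34)^0.25 = 5.2954 mm

5.30 mm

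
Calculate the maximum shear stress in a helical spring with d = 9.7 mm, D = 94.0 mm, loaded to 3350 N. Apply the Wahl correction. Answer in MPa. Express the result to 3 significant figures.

Spring index C = D/d = 94.0/9.7 = 9.6907
K_W = (4C−1)/(4C−4) + 0.615/C = 37.763/34.763 + 0.0635 = 1.1498
τ₀ = 8FD/(πd³) = 8·3350·94.0/(π·9.7³) = 2.5192e+06/2867.2 = 878.61 MPa
τ_max = K·τ₀ = 1.1498 × 878.61 = 1010.2 MPa

1010 MPa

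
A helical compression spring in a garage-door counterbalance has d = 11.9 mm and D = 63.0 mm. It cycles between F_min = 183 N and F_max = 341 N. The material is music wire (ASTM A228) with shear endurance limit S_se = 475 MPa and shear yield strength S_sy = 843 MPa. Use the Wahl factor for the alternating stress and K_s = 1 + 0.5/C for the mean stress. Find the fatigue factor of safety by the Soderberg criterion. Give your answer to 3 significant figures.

C = D/d = 63.0/11.9 = 5.2941; K_W = (4C−1)/(4C−4)+0.615/C = 1.2908; K_s = 1+0.5/C = 1.0944
F_a = (F_max−F_min)/2 = 79 N; F_m = (F_max+F_min)/2 = 262 N
τ_a = K_W·8F_aD/(πd³) = 1.2908 × 7.5208 = 9.7081 MPa
τ_m = K_s·8F_mD/(πd³) = 1.0944 × 24.943 = 27.298 MPa
Soderberg: 1/n_f = τ_a/S_se + τ_m/S_sy = 9.7081/475 + 27.298/843 = 0.02044 + 0.03238 = 0.05282
n_f = 1/0.05282 = 18.93

18.9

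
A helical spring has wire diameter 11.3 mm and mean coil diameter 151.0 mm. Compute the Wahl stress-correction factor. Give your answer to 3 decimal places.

C = D/d = 151.0/11.3 = 13.3628
K_W = (4C−1)/(4C−4) + 0.615/C = 52.451/49.451 + 0.0460 = 1.1067

1.107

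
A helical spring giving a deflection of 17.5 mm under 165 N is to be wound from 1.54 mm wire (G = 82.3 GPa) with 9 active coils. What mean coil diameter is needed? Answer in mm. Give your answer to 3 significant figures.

8.80 mm

Required rate k = F/δ = 165/17.5 = 9.4286 N/mm
D = (Gd⁴/(8N_a·k))^(1/3) = (82.3×10³·1.54⁴/(8·9·9.4286))^(1/3)
  = (681.874)^(1/3) = 8.8017 mm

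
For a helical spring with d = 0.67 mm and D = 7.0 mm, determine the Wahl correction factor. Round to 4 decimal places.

1.1382

C = D/d = 7.0/0.67 = 10.4478
K_W = (4C−1)/(4C−4) + 0.615/C = 40.791/37.791 + 0.0589 = 1.1382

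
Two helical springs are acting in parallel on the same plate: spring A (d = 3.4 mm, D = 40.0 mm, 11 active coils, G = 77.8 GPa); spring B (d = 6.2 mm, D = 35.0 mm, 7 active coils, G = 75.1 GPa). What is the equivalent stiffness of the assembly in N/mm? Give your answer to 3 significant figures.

k_A = Gd⁴/(8D³N_a) = (77.8×10³)(3.4⁴)/(8·40.0³·11) = 1.846 N/mm
k_B = Gd⁴/(8D³N_a) = (75.1×10³)(6.2⁴)/(8·35.0³·7) = 46.218 N/mm
Parallel: k_eq = 1.846 + 46.218 = 48.064 N/mm

48.1 N/mm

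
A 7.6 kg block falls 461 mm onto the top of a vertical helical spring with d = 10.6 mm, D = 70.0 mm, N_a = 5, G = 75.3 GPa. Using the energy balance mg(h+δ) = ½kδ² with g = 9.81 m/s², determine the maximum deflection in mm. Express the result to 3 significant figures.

32.6 mm

k = Gd⁴/(8D³N_a) = (75.3×10³)(10.6⁴)/(8·70.0³·5) = 69.289 N/mm
W = mg = 7.6 × 9.81 = 74.556 N
½kδ² − Wδ − Wh = 0 → δ = (W + √(W² + 2kWh))/k
δ = (74.556 + √(5558.6 + 4.76297e+06))/69.289 = (74.556 + 2183.7)/69.289 = 32.592 mm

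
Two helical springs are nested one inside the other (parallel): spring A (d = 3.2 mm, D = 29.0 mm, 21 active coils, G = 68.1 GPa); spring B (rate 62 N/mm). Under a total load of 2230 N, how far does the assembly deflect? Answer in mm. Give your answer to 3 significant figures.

k_A = Gd⁴/(8D³N_a) = (68.1×10³)(3.2⁴)/(8·29.0³·21) = 1.7428 N/mm
Parallel: k_eq = 1.7428 + 62 = 63.743 N/mm
δ = F/k_eq = 2230/63.743 = 34.984 mm

35.0 mm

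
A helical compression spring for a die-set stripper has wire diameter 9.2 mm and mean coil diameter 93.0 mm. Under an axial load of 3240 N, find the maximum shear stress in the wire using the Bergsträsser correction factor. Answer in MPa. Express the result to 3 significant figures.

1120 MPa

Spring index C = D/d = 93.0/9.2 = 10.1087
K_B = (4C+2)/(4C−3) = 42.435/37.435 = 1.1336
τ₀ = 8FD/(πd³) = 8·3240·93.0/(π·9.2³) = 2.41056e+06/2446.3 = 985.38 MPa
τ_max = K·τ₀ = 1.1336 × 985.38 = 1117 MPa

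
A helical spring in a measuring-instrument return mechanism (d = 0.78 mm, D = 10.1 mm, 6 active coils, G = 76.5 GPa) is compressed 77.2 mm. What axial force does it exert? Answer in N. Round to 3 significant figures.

44.2 N

k = Gd⁴/(8D³N_a) = (76.5×10³)(0.78⁴)/(8·10.1³·6) = 0.57258 N/mm
F = k·δ = 0.57258 × 77.2 = 44.203 N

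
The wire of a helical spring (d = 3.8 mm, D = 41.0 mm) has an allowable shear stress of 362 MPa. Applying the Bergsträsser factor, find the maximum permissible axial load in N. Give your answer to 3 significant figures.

C = D/d = 41.0/3.8 = 10.7895
K_B = (4C+2)/(4C−3) = 45.158/40.158 = 1.1245
τ_max = K·8FD/(πd³) → F_max = τ_allow·πd³/(8DK)
F_max = 362·π·3.8³/(8·41.0·1.1245) = 62404/368.84 = 169.19 N

169 N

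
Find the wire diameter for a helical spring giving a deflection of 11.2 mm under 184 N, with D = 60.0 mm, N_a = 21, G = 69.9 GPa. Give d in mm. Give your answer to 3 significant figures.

Required rate k = F/δ = 184/11.2 = 16.429 N/mm
d = (8D³N_a·k / G)^(1/4) = (8·60.0³·21·16.429 / (69.9×10³))^0.25
  = (8528.8)^0.25 = 9.6100 mm

9.61 mm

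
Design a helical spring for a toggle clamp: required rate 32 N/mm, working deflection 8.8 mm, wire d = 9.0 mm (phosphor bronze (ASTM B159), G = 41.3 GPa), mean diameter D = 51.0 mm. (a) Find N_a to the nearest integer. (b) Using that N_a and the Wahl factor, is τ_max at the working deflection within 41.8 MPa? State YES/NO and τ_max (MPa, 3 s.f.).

(a) 8 coils; (b) NO, τ_max = 63.5 MPa

N_a = Gd⁴/(8D³k) = (41.3×10³)(9.0⁴)/(8·51.0³·32) = 7.979 → N_a = 8
Actual rate k = Gd⁴/(8D³·8) = 31.918 N/mm
Working load F = kδ = 31.918·8.8 = 280.87 N
C = 51.0/9.0 = 5.6667; K_W = (4C−1)/(4C−4)+0.615/C = 1.2692
τ_max = K_W·8FD/(πd³) = 1.2692·50.037 = 63.51 MPa
τ_max > 41.8 MPa → exceeds allowable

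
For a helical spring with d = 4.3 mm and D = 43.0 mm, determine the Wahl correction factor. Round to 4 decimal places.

1.1448

C = D/d = 43.0/4.3 = 10.0000
K_W = (4C−1)/(4C−4) + 0.615/C = 39.000/36.000 + 0.0615 = 1.1448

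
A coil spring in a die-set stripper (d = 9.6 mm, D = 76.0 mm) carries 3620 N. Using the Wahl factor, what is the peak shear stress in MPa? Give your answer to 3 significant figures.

Spring index C = D/d = 76.0/9.6 = 7.9167
K_W = (4C−1)/(4C−4) + 0.615/C = 30.667/27.667 + 0.0777 = 1.1861
τ₀ = 8FD/(πd³) = 8·3620·76.0/(π·9.6³) = 2.20096e+06/2779.5 = 791.86 MPa
τ_max = K·τ₀ = 1.1861 × 791.86 = 939.24 MPa

939 MPa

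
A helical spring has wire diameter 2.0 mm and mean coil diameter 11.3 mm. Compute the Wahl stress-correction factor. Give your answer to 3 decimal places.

C = D/d = 11.3/2.0 = 5.6500
K_W = (4C−1)/(4C−4) + 0.615/C = 21.600/18.600 + 0.1088 = 1.2701

1.270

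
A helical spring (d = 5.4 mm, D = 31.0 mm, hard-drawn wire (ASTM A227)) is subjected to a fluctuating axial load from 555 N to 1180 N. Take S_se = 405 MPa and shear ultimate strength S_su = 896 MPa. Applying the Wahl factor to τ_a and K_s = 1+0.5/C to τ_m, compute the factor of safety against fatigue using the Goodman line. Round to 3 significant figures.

0.983

C = D/d = 31.0/5.4 = 5.7407; K_W = (4C−1)/(4C−4)+0.615/C = 1.2653; K_s = 1+0.5/C = 1.0871
F_a = (F_max−F_min)/2 = 312.5 N; F_m = (F_max+F_min)/2 = 867.5 N
τ_a = K_W·8F_aD/(πd³) = 1.2653 × 156.66 = 198.23 MPa
τ_m = K_s·8F_mD/(πd³) = 1.0871 × 434.9 = 472.78 MPa
Goodman: 1/n_f = τ_a/S_se + τ_m/S_su = 198.23/405 + 472.78/896 = 0.48946 + 0.52766 = 1.0171
n_f = 1/1.0171 = 0.9832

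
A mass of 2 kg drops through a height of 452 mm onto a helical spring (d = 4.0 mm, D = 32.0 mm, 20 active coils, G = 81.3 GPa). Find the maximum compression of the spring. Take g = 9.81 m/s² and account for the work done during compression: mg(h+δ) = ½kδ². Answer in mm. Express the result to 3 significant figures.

k = Gd⁴/(8D³N_a) = (81.3×10³)(4.0⁴)/(8·32.0³·20) = 3.9697 N/mm
W = mg = 2 × 9.81 = 19.62 N
½kδ² − Wδ − Wh = 0 → δ = (W + √(W² + 2kWh))/k
δ = (19.62 + √(384.94 + 70409))/3.9697 = (19.62 + 266.07)/3.9697 = 71.967 mm

72.0 mm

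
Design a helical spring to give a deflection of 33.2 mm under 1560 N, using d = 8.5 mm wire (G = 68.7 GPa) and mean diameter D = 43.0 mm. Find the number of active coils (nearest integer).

Required rate k = F/δ = 1560/33.2 = 46.988 N/mm
N_a = Gd⁴/(8D³k) = (68.7×10³ × 8.5⁴)/(8 × 43.0³ × 46.988)
    = 3.58618e+08 / 2.9887e+07 = 12 → 12 coils

12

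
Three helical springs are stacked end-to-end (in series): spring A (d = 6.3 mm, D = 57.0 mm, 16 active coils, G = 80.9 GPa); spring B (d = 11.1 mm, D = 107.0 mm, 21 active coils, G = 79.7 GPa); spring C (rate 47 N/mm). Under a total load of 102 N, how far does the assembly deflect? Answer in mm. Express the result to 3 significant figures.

38.5 mm

k_A = Gd⁴/(8D³N_a) = (80.9×10³)(6.3⁴)/(8·57.0³·16) = 5.3762 N/mm
k_B = Gd⁴/(8D³N_a) = (79.7×10³)(11.1⁴)/(8·107.0³·21) = 5.8788 N/mm
Series: 1/k_eq = 1/5.3762 + 1/5.8788 + 1/47 = 0.37738; k_eq = 2.6498 N/mm
δ = F/k_eq = 102/2.6498 = 38.493 mm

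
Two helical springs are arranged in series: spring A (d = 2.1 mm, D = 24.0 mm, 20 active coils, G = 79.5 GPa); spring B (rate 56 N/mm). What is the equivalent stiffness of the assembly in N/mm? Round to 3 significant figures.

0.690 N/mm

k_A = Gd⁴/(8D³N_a) = (79.5×10³)(2.1⁴)/(8·24.0³·20) = 0.69902 N/mm
Series: 1/k_eq = 1/0.69902 + 1/56 = 1.4484; k_eq = 0.6904 N/mm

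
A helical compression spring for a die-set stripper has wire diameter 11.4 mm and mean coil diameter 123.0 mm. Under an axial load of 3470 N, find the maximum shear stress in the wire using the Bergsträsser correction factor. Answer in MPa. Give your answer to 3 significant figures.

825 MPa

Spring index C = D/d = 123.0/11.4 = 10.7895
K_B = (4C+2)/(4C−3) = 45.158/40.158 = 1.1245
τ₀ = 8FD/(πd³) = 8·3470·123.0/(π·11.4³) = 3.41448e+06/4654.4 = 733.6 MPa
τ_max = K·τ₀ = 1.1245 × 733.6 = 824.94 MPa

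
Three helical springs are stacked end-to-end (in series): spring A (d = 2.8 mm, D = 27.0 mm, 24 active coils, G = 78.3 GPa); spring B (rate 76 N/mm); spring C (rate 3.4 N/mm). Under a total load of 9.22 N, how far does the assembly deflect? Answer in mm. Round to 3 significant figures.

10.1 mm

k_A = Gd⁴/(8D³N_a) = (78.3×10³)(2.8⁴)/(8·27.0³·24) = 1.2735 N/mm
Series: 1/k_eq = 1/1.2735 + 1/76 + 1/3.4 = 1.0925; k_eq = 0.91532 N/mm
δ = F/k_eq = 9.22/0.91532 = 10.073 mm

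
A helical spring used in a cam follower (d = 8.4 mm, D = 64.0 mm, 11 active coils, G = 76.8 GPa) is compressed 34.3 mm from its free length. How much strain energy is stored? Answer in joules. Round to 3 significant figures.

k = Gd⁴/(8D³N_a) = (76.8×10³)(8.4⁴)/(8·64.0³·11) = 16.575 N/mm
U = ½kδ² = 0.5 × 16.575 × 34.3² = 9750.2 N·mm = 9.7502 J

9.75 J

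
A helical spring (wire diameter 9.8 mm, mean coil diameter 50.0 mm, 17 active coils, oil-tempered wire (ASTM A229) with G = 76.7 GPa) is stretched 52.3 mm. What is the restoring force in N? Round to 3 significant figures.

k = Gd⁴/(8D³N_a) = (76.7×10³)(9.8⁴)/(8·50.0³·17) = 41.615 N/mm
F = k·δ = 41.615 × 52.3 = 2176.5 N

2180 N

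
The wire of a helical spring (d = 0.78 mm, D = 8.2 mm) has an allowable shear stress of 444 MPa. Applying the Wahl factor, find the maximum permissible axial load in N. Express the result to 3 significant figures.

8.87 N

C = D/d = 8.2/0.78 = 10.5128
K_W = (4C−1)/(4C−4) + 0.615/C = 41.051/38.051 + 0.0585 = 1.1373
τ_max = K·8FD/(πd³) → F_max = τ_allow·πd³/(8DK)
F_max = 444·π·0.78³/(8·8.2·1.1373) = 661.94/74.61 = 8.872 N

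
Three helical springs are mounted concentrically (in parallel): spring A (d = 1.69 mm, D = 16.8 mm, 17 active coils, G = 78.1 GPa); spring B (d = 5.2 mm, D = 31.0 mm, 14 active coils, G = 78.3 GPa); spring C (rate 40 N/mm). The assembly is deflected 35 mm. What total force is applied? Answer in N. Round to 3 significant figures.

k_A = Gd⁴/(8D³N_a) = (78.1×10³)(1.69⁴)/(8·16.8³·17) = 0.98794 N/mm
k_B = Gd⁴/(8D³N_a) = (78.3×10³)(5.2⁴)/(8·31.0³·14) = 17.158 N/mm
Parallel: k_eq = 0.98794 + 17.158 + 40 = 58.146 N/mm
F = k_eq·δ = 58.146·35 = 2035.1 N

2040 N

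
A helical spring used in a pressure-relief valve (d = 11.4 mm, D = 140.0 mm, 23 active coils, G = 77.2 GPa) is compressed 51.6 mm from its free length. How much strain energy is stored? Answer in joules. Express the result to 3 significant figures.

3.44 J

k = Gd⁴/(8D³N_a) = (77.2×10³)(11.4⁴)/(8·140.0³·23) = 2.5825 N/mm
U = ½kδ² = 0.5 × 2.5825 × 51.6² = 3438 N·mm = 3.438 J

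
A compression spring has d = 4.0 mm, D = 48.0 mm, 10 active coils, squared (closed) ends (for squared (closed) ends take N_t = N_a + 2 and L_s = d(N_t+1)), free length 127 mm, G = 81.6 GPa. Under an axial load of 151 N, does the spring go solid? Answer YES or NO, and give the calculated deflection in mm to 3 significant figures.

k = Gd⁴/(8D³N_a) = (81.6×10³)(4.0⁴)/(8·48.0³·10) = 2.3611 N/mm
N_t = 12; L_s = 4.0·13 = 52 mm; δ_solid = L₀ − L_s = 127 − 52 = 75 mm
δ = F/k = 151/2.3611 = 63.953 mm
δ < δ_solid → spring does not go solid

NO, δ = 64.0 mm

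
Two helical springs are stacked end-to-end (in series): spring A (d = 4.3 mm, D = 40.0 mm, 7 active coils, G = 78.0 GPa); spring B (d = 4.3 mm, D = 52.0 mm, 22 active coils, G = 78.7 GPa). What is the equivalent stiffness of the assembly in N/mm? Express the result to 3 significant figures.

0.949 N/mm

k_A = Gd⁴/(8D³N_a) = (78.0×10³)(4.3⁴)/(8·40.0³·7) = 7.4405 N/mm
k_B = Gd⁴/(8D³N_a) = (78.7×10³)(4.3⁴)/(8·52.0³·22) = 1.0872 N/mm
Series: 1/k_eq = 1/7.4405 + 1/1.0872 = 1.0542; k_eq = 0.94862 N/mm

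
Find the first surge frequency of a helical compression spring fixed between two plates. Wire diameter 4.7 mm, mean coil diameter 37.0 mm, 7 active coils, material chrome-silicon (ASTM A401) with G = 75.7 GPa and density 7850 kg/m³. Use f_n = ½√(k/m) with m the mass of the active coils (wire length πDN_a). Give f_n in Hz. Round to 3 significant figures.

171 Hz

k = Gd⁴/(8D³N_a) = (75.7×10³)(4.7⁴)/(8·37.0³·7) = 13.022 N/mm = 13022 N/m
Wire length L = πDN_a = π·37.0·7 = 813.67 mm
m = ρ·(πd²/4)·L = 7850 × 17.349×10⁻⁶ m² × 0.81367 m = 0.11082 kg
f_n = ½√(k/m) = 0.5·√(13022/0.11082) = 0.5·√(1.1751e+05) = 171.4 Hz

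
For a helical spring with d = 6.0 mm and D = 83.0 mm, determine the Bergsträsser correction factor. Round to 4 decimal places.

1.0955

C = D/d = 83.0/6.0 = 13.8333
K_B = (4C+2)/(4C−3) = 57.333/52.333 = 1.0955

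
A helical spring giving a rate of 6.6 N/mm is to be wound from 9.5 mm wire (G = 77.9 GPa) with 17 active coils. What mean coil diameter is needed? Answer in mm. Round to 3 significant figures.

D = (Gd⁴/(8N_a·k))^(1/3) = (77.9×10³·9.5⁴/(8·17·6.6))^(1/3)
  = (706885)^(1/3) = 89.0806 mm

89.1 mm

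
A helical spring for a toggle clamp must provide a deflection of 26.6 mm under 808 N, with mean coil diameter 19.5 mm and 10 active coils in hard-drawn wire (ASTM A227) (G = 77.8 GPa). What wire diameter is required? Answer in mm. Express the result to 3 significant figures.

Required rate k = F/δ = 808/26.6 = 30.376 N/mm
d = (8D³N_a·k / G)^(1/4) = (8·19.5³·10·30.376 / (77.8×10³))^0.25
  = (231.6)^0.25 = 3.9011 mm

3.90 mm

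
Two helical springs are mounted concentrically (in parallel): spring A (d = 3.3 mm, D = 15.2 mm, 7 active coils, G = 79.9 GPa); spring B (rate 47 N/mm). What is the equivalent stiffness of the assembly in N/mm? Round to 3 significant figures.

95.2 N/mm

k_A = Gd⁴/(8D³N_a) = (79.9×10³)(3.3⁴)/(8·15.2³·7) = 48.182 N/mm
Parallel: k_eq = 48.182 + 47 = 95.182 N/mm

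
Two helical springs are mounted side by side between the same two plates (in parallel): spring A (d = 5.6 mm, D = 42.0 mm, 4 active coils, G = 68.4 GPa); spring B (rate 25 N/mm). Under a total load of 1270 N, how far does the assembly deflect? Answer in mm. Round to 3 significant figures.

k_A = Gd⁴/(8D³N_a) = (68.4×10³)(5.6⁴)/(8·42.0³·4) = 28.373 N/mm
Parallel: k_eq = 28.373 + 25 = 53.373 N/mm
δ = F/k_eq = 1270/53.373 = 23.795 mm

23.8 mm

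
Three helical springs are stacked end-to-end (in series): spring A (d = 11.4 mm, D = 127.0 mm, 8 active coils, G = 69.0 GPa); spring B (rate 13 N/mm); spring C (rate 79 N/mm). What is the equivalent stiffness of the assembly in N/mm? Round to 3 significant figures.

4.95 N/mm

k_A = Gd⁴/(8D³N_a) = (69.0×10³)(11.4⁴)/(8·127.0³·8) = 8.8895 N/mm
Series: 1/k_eq = 1/8.8895 + 1/13 + 1/79 = 0.20207; k_eq = 4.9487 N/mm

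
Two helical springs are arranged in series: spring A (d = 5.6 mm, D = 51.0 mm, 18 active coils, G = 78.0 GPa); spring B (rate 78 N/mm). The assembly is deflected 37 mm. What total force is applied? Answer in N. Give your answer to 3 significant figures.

141 N

k_A = Gd⁴/(8D³N_a) = (78.0×10³)(5.6⁴)/(8·51.0³·18) = 4.0158 N/mm
Series: 1/k_eq = 1/4.0158 + 1/78 = 0.26184; k_eq = 3.8192 N/mm
F = k_eq·δ = 3.8192·37 = 141.31 N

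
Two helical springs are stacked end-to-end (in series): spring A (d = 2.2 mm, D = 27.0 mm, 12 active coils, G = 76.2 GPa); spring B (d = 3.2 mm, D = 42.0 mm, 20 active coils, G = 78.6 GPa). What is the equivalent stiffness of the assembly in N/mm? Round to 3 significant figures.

0.401 N/mm

k_A = Gd⁴/(8D³N_a) = (76.2×10³)(2.2⁴)/(8·27.0³·12) = 0.94468 N/mm
k_B = Gd⁴/(8D³N_a) = (78.6×10³)(3.2⁴)/(8·42.0³·20) = 0.69527 N/mm
Series: 1/k_eq = 1/0.94468 + 1/0.69527 = 2.4968; k_eq = 0.4005 N/mm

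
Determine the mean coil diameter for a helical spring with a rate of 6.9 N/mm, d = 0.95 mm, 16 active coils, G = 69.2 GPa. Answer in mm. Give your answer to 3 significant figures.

D = (Gd⁴/(8N_a·k))^(1/3) = (69.2×10³·0.95⁴/(8·16·6.9))^(1/3)
  = (63.8177)^(1/3) = 3.9962 mm

4.00 mm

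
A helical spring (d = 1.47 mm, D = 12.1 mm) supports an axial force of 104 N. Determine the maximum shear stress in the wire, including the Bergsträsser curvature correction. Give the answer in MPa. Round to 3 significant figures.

1180 MPa

Spring index C = D/d = 12.1/1.47 = 8.2313
K_B = (4C+2)/(4C−3) = 34.925/29.925 = 1.1671
τ₀ = 8FD/(πd³) = 8·104·12.1/(π·1.47³) = 10067.2/9.9793 = 1008.8 MPa
τ_max = K·τ₀ = 1.1671 × 1008.8 = 1177.4 MPa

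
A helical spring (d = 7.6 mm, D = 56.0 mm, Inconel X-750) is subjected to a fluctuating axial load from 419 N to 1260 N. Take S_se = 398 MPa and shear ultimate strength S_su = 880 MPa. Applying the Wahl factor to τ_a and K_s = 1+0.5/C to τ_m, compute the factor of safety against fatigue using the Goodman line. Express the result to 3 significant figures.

C = D/d = 56.0/7.6 = 7.3684; K_W = (4C−1)/(4C−4)+0.615/C = 1.2012; K_s = 1+0.5/C = 1.0679
F_a = (F_max−F_min)/2 = 420.5 N; F_m = (F_max+F_min)/2 = 839.5 N
τ_a = K_W·8F_aD/(πd³) = 1.2012 × 136.6 = 164.09 MPa
τ_m = K_s·8F_mD/(πd³) = 1.0679 × 272.71 = 291.22 MPa
Goodman: 1/n_f = τ_a/S_se + τ_m/S_su = 164.09/398 + 291.22/880 = 0.41228 + 0.33093 = 0.74322
n_f = 1/0.74322 = 1.346

1.35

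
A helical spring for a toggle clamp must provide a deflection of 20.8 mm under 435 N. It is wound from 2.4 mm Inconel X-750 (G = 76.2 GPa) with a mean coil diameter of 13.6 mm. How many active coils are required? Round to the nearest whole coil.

6

Required rate k = F/δ = 435/20.8 = 20.913 N/mm
N_a = Gd⁴/(8D³k) = (76.2×10³ × 2.4⁴)/(8 × 13.6³ × 20.913)
    = 2.52813e+06 / 420855 = 6.007 → 6 coils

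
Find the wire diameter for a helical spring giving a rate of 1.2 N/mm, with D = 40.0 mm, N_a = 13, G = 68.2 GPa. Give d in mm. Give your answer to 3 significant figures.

3.29 mm

d = (8D³N_a·k / G)^(1/4) = (8·40.0³·13·1.2 / (68.2×10³))^0.25
  = (117.11)^0.25 = 3.2897 mm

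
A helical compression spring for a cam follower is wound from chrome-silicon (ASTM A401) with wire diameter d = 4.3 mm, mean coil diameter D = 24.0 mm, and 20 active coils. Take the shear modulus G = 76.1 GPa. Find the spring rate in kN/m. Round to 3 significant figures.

k = Gd⁴/(8D³N_a) = (76.1×10³ × 4.3⁴) / (8 × 24.0³ × 20)
  = 2.60171e+07 / 2.21184e+06 = 11.763 N/mm

11.8 kN/m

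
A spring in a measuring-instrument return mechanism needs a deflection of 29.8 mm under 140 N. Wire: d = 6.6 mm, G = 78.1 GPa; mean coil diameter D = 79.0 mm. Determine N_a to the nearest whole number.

8

Required rate k = F/δ = 140/29.8 = 4.698 N/mm
N_a = Gd⁴/(8D³k) = (78.1×10³ × 6.6⁴)/(8 × 79.0³ × 4.698)
    = 1.48193e+08 / 1.85303e+07 = 7.997 → 8 coils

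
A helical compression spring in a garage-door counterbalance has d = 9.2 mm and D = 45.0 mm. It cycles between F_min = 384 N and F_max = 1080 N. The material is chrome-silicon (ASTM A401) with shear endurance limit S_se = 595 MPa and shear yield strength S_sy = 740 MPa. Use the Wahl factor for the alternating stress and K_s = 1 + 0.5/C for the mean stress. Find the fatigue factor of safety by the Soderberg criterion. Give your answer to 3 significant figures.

3.65

C = D/d = 45.0/9.2 = 4.8913; K_W = (4C−1)/(4C−4)+0.615/C = 1.3185; K_s = 1+0.5/C = 1.1022
F_a = (F_max−F_min)/2 = 348 N; F_m = (F_max+F_min)/2 = 732 N
τ_a = K_W·8F_aD/(πd³) = 1.3185 × 51.212 = 67.521 MPa
τ_m = K_s·8F_mD/(πd³) = 1.1022 × 107.72 = 118.73 MPa
Soderberg: 1/n_f = τ_a/S_se + τ_m/S_sy = 67.521/595 + 118.73/740 = 0.11348 + 0.16045 = 0.27393
n_f = 1/0.27393 = 3.651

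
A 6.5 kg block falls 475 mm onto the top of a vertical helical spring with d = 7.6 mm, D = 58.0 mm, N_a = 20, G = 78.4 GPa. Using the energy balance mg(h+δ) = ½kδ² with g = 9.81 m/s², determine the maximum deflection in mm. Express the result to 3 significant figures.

93.0 mm

k = Gd⁴/(8D³N_a) = (78.4×10³)(7.6⁴)/(8·58.0³·20) = 8.3785 N/mm
W = mg = 6.5 × 9.81 = 63.765 N
½kδ² − Wδ − Wh = 0 → δ = (W + √(W² + 2kWh))/k
δ = (63.765 + √(4066 + 507543))/8.3785 = (63.765 + 715.27)/8.3785 = 92.98 mm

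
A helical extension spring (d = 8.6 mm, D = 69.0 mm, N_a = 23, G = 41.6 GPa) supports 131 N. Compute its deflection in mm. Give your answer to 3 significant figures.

k = Gd⁴/(8D³N_a) = (41.6×10³)(8.6⁴)/(8·69.0³·23) = 3.7646 N/mm
δ = F/k = 131 / 3.7646 = 34.798 mm

34.8 mm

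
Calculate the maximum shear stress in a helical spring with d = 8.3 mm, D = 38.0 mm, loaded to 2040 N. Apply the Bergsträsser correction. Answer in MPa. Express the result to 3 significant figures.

458 MPa

Spring index C = D/d = 38.0/8.3 = 4.5783
K_B = (4C+2)/(4C−3) = 20.313/15.313 = 1.3265
τ₀ = 8FD/(πd³) = 8·2040·38.0/(π·8.3³) = 620160/1796.3 = 345.24 MPa
τ_max = K·τ₀ = 1.3265 × 345.24 = 457.96 MPa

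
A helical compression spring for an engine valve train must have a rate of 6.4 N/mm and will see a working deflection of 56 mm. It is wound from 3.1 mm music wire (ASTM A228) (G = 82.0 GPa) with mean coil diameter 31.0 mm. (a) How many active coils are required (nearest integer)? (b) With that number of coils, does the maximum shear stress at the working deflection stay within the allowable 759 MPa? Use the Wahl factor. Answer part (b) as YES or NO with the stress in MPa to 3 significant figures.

(a) 5 coils; (b) NO, τ_max = 1080 MPa

N_a = Gd⁴/(8D³k) = (82.0×10³)(3.1⁴)/(8·31.0³·6.4) = 4.965 → N_a = 5
Actual rate k = Gd⁴/(8D³·5) = 6.355 N/mm
Working load F = kδ = 6.355·56 = 355.88 N
C = 31.0/3.1 = 10.0000; K_W = (4C−1)/(4C−4)+0.615/C = 1.1448
τ_max = K_W·8FD/(πd³) = 1.1448·943.02 = 1079.6 MPa
τ_max > 759 MPa → exceeds allowable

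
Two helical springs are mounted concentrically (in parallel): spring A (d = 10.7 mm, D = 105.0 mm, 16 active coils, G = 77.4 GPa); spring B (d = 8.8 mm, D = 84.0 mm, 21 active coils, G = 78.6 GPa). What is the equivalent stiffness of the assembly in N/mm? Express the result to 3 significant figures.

11.6 N/mm

k_A = Gd⁴/(8D³N_a) = (77.4×10³)(10.7⁴)/(8·105.0³·16) = 6.847 N/mm
k_B = Gd⁴/(8D³N_a) = (78.6×10³)(8.8⁴)/(8·84.0³·21) = 4.7338 N/mm
Parallel: k_eq = 6.847 + 4.7338 = 11.581 N/mm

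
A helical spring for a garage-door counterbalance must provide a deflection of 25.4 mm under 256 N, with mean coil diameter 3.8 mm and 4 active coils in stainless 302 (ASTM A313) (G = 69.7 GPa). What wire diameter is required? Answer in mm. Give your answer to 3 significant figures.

0.710 mm

Required rate k = F/δ = 256/25.4 = 10.079 N/mm
d = (8D³N_a·k / G)^(1/4) = (8·3.8³·4·10.079 / (69.7×10³))^0.25
  = (0.25391)^0.25 = 0.7099 mm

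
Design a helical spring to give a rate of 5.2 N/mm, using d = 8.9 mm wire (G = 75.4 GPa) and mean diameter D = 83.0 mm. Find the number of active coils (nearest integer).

N_a = Gd⁴/(8D³k) = (75.4×10³ × 8.9⁴)/(8 × 83.0³ × 5.2)
    = 4.73076e+08 / 2.37863e+07 = 19.89 → 20 coils

20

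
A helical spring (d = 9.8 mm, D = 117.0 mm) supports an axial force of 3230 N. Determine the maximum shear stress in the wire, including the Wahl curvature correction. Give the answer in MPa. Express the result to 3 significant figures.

Spring index C = D/d = 117.0/9.8 = 11.9388
K_W = (4C−1)/(4C−4) + 0.615/C = 46.755/43.755 + 0.0515 = 1.1201
τ₀ = 8FD/(πd³) = 8·3230·117.0/(π·9.8³) = 3.02328e+06/2956.8 = 1022.5 MPa
τ_max = K·τ₀ = 1.1201 × 1022.5 = 1145.2 MPa

1150 MPa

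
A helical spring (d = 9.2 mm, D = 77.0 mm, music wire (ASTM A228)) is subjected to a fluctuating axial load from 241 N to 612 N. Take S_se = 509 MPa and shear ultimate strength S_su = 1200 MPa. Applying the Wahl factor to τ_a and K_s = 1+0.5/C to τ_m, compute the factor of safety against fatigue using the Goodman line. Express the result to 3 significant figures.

4.93

C = D/d = 77.0/9.2 = 8.3696; K_W = (4C−1)/(4C−4)+0.615/C = 1.1753; K_s = 1+0.5/C = 1.0597
F_a = (F_max−F_min)/2 = 185.5 N; F_m = (F_max+F_min)/2 = 426.5 N
τ_a = K_W·8F_aD/(πd³) = 1.1753 × 46.71 = 54.896 MPa
τ_m = K_s·8F_mD/(πd³) = 1.0597 × 107.4 = 113.81 MPa
Goodman: 1/n_f = τ_a/S_se + τ_m/S_su = 54.896/509 + 113.81/1200 = 0.10785 + 0.09484 = 0.20269
n_f = 1/0.20269 = 4.934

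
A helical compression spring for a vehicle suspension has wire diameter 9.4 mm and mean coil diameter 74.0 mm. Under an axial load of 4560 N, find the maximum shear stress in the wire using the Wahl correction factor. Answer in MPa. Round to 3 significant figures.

Spring index C = D/d = 74.0/9.4 = 7.8723
K_W = (4C−1)/(4C−4) + 0.615/C = 30.489/27.489 + 0.0781 = 1.1873
τ₀ = 8FD/(πd³) = 8·4560·74.0/(π·9.4³) = 2.69952e+06/2609.4 = 1034.6 MPa
τ_max = K·τ₀ = 1.1873 × 1034.6 = 1228.3 MPa

1230 MPa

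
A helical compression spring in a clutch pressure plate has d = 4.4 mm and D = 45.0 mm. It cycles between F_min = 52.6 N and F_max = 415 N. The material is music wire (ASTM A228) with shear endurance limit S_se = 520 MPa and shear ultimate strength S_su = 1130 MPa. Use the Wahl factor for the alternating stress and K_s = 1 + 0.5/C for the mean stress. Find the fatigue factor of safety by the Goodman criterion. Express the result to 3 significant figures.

1.21

C = D/d = 45.0/4.4 = 10.2273; K_W = (4C−1)/(4C−4)+0.615/C = 1.1414; K_s = 1+0.5/C = 1.0489
F_a = (F_max−F_min)/2 = 181.2 N; F_m = (F_max+F_min)/2 = 233.8 N
τ_a = K_W·8F_aD/(πd³) = 1.1414 × 243.75 = 278.22 MPa
τ_m = K_s·8F_mD/(πd³) = 1.0489 × 314.51 = 329.89 MPa
Goodman: 1/n_f = τ_a/S_se + τ_m/S_su = 278.22/520 + 329.89/1130 = 0.53505 + 0.29194 = 0.82699
n_f = 1/0.82699 = 1.209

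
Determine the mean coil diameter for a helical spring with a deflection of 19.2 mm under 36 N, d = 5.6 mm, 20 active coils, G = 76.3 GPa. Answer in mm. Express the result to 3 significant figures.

63.0 mm

Required rate k = F/δ = 36/19.2 = 1.875 N/mm
D = (Gd⁴/(8N_a·k))^(1/3) = (76.3×10³·5.6⁴/(8·20·1.875))^(1/3)
  = (250124)^(1/3) = 63.0065 mm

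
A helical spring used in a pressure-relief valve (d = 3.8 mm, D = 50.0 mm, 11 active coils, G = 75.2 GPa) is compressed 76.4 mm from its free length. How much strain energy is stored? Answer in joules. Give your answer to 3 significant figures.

k = Gd⁴/(8D³N_a) = (75.2×10³)(3.8⁴)/(8·50.0³·11) = 1.4255 N/mm
U = ½kδ² = 0.5 × 1.4255 × 76.4² = 4160.2 N·mm = 4.1602 J

4.16 J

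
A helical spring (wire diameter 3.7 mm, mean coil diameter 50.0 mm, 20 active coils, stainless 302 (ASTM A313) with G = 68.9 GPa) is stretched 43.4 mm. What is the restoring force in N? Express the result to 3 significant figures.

28.0 N

k = Gd⁴/(8D³N_a) = (68.9×10³)(3.7⁴)/(8·50.0³·20) = 0.64565 N/mm
F = k·δ = 0.64565 × 43.4 = 28.021 N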